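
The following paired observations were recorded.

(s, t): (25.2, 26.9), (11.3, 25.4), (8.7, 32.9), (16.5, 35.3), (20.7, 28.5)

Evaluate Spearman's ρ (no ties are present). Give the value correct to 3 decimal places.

Rank s: 5, 2, 1, 3, 4
Rank t: 2, 1, 4, 5, 3
d = rank(s) − rank(t): 3, 1, -3, -2, 1; Σd² = 24
ρ = 1 − 6Σd² / [n(n²−1)] = 1 − 6×24 / (5×24) = 1 − 144/120 ≈ -0.200

-0.200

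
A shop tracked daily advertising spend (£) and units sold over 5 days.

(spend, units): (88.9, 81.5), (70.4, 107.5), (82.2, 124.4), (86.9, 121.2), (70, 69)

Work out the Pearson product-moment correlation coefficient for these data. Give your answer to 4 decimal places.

0.3115

n = 5, Σx = 398.4, Σy = 503.6, Σx² = 32067.82, Σy² = 53124.3, Σxy = 40401.31
nΣxy − ΣxΣy = 202006.55 − 200634.24 = 1372.31
nΣx² − (Σx)² = 160339.1 − 158722.56 = 1616.54; nΣy² − (Σy)² = 265621.5 − 253612.96 = 12008.54
r = 1372.31 / √(1616.54 × 12008.54) = 1372.31 / 4405.9375 ≈ 0.3115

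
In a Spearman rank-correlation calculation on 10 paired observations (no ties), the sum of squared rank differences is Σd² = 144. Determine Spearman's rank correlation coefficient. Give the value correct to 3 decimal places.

ρ = 1 − 6Σd² / [n(n²−1)] = 1 − 6×144 / (10×99)
  = 1 − 864/990 = 1 − 0.8727 ≈ 0.127

0.127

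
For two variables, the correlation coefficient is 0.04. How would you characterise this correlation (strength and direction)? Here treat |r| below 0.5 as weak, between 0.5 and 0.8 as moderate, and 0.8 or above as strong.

r = 0.04 > 0 so the relationship is positive.
|r| = 0.04, which falls in the weak range.

weak positive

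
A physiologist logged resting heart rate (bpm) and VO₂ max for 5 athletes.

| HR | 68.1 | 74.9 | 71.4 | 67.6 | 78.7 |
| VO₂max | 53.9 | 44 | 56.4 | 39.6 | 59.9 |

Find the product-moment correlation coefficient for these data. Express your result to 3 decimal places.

n = 5, Σx = 360.7, Σy = 253.8, Σx² = 26109.03, Σy² = 13178.34, Σxy = 18384.24
nΣxy − ΣxΣy = 91921.2 − 91545.66 = 375.54
nΣx² − (Σx)² = 130545.15 − 130104.49 = 440.66; nΣy² − (Σy)² = 65891.7 − 64414.44 = 1477.26
r = 375.54 / √(440.66 × 1477.26) = 375.54 / 806.8267 ≈ 0.465

0.465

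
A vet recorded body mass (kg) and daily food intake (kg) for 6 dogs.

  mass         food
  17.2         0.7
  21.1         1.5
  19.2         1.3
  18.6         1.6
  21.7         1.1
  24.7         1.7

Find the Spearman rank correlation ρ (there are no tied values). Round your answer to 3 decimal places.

Rank mass: 1, 4, 3, 2, 5, 6
Rank food: 1, 4, 3, 5, 2, 6
d = rank(mass) − rank(food): 0, 0, 0, -3, 3, 0; Σd² = 18
ρ = 1 − 6Σd² / [n(n²−1)] = 1 − 6×18 / (6×35) = 1 − 108/210 ≈ 0.486

0.486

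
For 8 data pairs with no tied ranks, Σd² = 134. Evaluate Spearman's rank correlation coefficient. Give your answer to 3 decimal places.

ρ = 1 − 6Σd² / [n(n²−1)] = 1 − 6×134 / (8×63)
  = 1 − 804/504 = 1 − 1.5952 ≈ -0.595

-0.595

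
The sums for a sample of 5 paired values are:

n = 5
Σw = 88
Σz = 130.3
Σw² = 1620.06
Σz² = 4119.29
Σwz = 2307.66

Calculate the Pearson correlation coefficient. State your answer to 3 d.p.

r = (nΣwz − ΣwΣz) / √[(nΣw² − (Σw)²)(nΣz² − (Σz)²)]
Numerator: 5×2307.66 − 88×130.3 = 71.9
Denominator: √[(8100.3 − 7744)(20596.45 − 16978.09)] = √[356.3 × 3618.36] = 1135.4390
r = 71.9 / 1135.4390 ≈ 0.063

0.063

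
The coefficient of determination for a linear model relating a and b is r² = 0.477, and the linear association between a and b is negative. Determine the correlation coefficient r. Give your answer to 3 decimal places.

-0.691

|r| = √0.477 = 0.691
The association is negative, so r = −0.691.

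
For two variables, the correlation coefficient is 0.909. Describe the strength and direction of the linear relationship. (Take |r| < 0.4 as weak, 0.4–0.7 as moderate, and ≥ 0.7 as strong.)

r = 0.909 > 0 so the relationship is positive.
|r| = 0.909, which falls in the strong range.

strong positive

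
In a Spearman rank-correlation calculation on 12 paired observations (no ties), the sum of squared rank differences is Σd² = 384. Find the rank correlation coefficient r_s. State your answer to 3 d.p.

-0.343

ρ = 1 − 6Σd² / [n(n²−1)] = 1 − 6×384 / (12×143)
  = 1 − 2304/1716 = 1 − 1.3427 ≈ -0.343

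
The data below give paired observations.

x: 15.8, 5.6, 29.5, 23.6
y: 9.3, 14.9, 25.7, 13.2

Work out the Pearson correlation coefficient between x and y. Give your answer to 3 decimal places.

0.573

n = 4, Σx = 74.5, Σy = 63.1, Σx² = 1708.21, Σy² = 1143.23, Σxy = 1300.05
nΣxy − ΣxΣy = 5200.2 − 4700.95 = 499.25
nΣx² − (Σx)² = 6832.84 − 5550.25 = 1282.59; nΣy² − (Σy)² = 4572.92 − 3981.61 = 591.31
r = 499.25 / √(1282.59 × 591.31) = 499.25 / 870.8664 ≈ 0.573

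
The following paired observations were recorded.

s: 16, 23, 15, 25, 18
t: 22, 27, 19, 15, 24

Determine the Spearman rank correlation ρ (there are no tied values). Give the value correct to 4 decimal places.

Rank s: 2, 4, 1, 5, 3
Rank t: 3, 5, 2, 1, 4
d = rank(s) − rank(t): -1, -1, -1, 4, -1; Σd² = 20
ρ = 1 − 6Σd² / [n(n²−1)] = 1 − 6×20 / (5×24) = 1 − 120/120 ≈ 0.0000

0.0000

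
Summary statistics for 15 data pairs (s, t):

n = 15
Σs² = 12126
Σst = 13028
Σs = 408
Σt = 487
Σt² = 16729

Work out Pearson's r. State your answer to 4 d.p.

-0.2248

r = (nΣst − ΣsΣt) / √[(nΣs² − (Σs)²)(nΣt² − (Σt)²)]
Numerator: 15×13028 − 408×487 = -3276
Denominator: √[(181890 − 166464)(250935 − 237169)] = √[15426 × 13766] = 14572.3820
r = -3276 / 14572.3820 ≈ -0.2248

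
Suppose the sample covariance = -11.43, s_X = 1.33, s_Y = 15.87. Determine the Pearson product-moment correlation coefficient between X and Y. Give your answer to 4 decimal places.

-0.5415

r = Cov(X,Y) / (s_X · s_Y) = -11.43 / (1.33 × 15.87)
  = -11.43 / 21.1071 ≈ -0.5415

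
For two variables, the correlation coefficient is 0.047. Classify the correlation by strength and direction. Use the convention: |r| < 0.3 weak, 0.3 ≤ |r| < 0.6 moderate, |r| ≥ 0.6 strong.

r = 0.047 > 0 so the relationship is positive.
|r| = 0.047, which falls in the weak range.

weak positive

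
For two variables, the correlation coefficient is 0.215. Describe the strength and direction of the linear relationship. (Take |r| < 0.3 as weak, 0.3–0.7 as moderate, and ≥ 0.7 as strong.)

weak positive

r = 0.215 > 0 so the relationship is positive.
|r| = 0.215, which falls in the weak range.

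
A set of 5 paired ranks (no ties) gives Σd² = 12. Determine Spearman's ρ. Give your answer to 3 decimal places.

ρ = 1 − 6Σd² / [n(n²−1)] = 1 − 6×12 / (5×24)
  = 1 − 72/120 = 1 − 0.6000 ≈ 0.400

0.400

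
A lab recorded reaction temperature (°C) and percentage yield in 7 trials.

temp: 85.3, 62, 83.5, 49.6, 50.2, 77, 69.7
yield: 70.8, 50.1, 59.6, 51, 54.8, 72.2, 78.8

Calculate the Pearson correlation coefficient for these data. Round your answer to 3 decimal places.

0.628

n = 7, Σx = 477.3, Σy = 437.3, Σx² = 33859.63, Σy² = 28101.13, Σxy = 30454.36
nΣxy − ΣxΣy = 213180.52 − 208723.29 = 4457.23
nΣx² − (Σx)² = 237017.41 − 227815.29 = 9202.12; nΣy² − (Σy)² = 196707.91 − 191231.29 = 5476.62
r = 4457.23 / √(9202.12 × 5476.62) = 4457.23 / 7099.0502 ≈ 0.628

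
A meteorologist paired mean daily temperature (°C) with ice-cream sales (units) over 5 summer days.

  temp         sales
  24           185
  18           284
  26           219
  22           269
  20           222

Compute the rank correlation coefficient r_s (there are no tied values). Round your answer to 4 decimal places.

-0.8000

Rank temp: 4, 1, 5, 3, 2
Rank sales: 1, 5, 2, 4, 3
d = rank(temp) − rank(sales): 3, -4, 3, -1, -1; Σd² = 36
ρ = 1 − 6Σd² / [n(n²−1)] = 1 − 6×36 / (5×24) = 1 − 216/120 ≈ -0.8000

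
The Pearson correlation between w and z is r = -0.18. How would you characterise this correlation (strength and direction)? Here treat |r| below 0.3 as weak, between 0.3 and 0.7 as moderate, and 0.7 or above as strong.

weak negative

r = -0.18 < 0 so the relationship is negative.
|r| = 0.18, which falls in the weak range.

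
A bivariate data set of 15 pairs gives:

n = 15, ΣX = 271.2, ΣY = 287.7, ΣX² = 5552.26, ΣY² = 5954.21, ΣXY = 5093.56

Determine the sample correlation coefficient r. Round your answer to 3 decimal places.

-0.203

r = (nΣXY − ΣXΣY) / √[(nΣX² − (ΣX)²)(nΣY² − (ΣY)²)]
Numerator: 15×5093.56 − 271.2×287.7 = -1620.84
Denominator: √[(83283.9 − 73549.44)(89313.15 − 82771.29)] = √[9734.46 × 6541.86] = 7980.0673
r = -1620.84 / 7980.0673 ≈ -0.203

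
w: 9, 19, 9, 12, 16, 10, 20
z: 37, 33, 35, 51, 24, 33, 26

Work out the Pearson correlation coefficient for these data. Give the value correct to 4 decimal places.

-0.4916

n = 7, Σw = 95, Σz = 239, Σw² = 1423, Σz² = 8625, Σwz = 3121
nΣwz − ΣwΣz = 21847 − 22705 = -858
nΣw² − (Σw)² = 9961 − 9025 = 936; nΣz² − (Σz)² = 60375 − 57121 = 3254
r = -858 / √(936 × 3254) = -858 / 1745.2060 ≈ -0.4916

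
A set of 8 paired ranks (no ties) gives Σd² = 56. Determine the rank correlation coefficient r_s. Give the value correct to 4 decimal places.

ρ = 1 − 6Σd² / [n(n²−1)] = 1 − 6×56 / (8×63)
  = 1 − 336/504 = 1 − 0.66667 ≈ 0.3333

0.3333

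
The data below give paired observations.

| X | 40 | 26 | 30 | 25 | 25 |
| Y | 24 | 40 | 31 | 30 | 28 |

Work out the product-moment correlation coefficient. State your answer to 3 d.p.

n = 5, ΣX = 146, ΣY = 153, ΣX² = 4426, ΣY² = 4821, ΣXY = 4380
nΣXY − ΣXΣY = 21900 − 22338 = -438
nΣX² − (ΣX)² = 22130 − 21316 = 814; nΣY² − (ΣY)² = 24105 − 23409 = 696
r = -438 / √(814 × 696) = -438 / 752.6912 ≈ -0.582

-0.582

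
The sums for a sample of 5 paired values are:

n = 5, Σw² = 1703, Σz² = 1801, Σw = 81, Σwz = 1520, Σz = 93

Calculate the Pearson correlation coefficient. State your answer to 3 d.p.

r = (nΣwz − ΣwΣz) / √[(nΣw² − (Σw)²)(nΣz² − (Σz)²)]
Numerator: 5×1520 − 81×93 = 67
Denominator: √[(8515 − 6561)(9005 − 8649)] = √[1954 × 356] = 834.0408
r = 67 / 834.0408 ≈ 0.080

0.080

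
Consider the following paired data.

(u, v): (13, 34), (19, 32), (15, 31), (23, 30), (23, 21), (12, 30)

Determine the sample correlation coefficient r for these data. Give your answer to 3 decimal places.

n = 6, Σu = 105, Σv = 178, Σu² = 1957, Σv² = 5382, Σuv = 3048
nΣuv − ΣuΣv = 18288 − 18690 = -402
nΣu² − (Σu)² = 11742 − 11025 = 717; nΣv² − (Σv)² = 32292 − 31684 = 608
r = -402 / √(717 × 608) = -402 / 660.2545 ≈ -0.609

-0.609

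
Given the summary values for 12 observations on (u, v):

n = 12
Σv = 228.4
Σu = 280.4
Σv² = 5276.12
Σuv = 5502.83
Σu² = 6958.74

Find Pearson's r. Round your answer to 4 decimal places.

0.2699

r = (nΣuv − ΣuΣv) / √[(nΣu² − (Σu)²)(nΣv² − (Σv)²)]
Numerator: 12×5502.83 − 280.4×228.4 = 1990.6
Denominator: √[(83504.88 − 78624.16)(63313.44 − 52166.56)] = √[4880.72 × 11146.88] = 7375.9610
r = 1990.6 / 7375.9610 ≈ 0.2699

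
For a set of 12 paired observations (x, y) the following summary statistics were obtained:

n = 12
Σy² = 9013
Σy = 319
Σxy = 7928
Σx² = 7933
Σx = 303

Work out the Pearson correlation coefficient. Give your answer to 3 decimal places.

r = (nΣxy − ΣxΣy) / √[(nΣx² − (Σx)²)(nΣy² − (Σy)²)]
Numerator: 12×7928 − 303×319 = -1521
Denominator: √[(95196 − 91809)(108156 − 101761)] = √[3387 × 6395] = 4654.0160
r = -1521 / 4654.0160 ≈ -0.327

-0.327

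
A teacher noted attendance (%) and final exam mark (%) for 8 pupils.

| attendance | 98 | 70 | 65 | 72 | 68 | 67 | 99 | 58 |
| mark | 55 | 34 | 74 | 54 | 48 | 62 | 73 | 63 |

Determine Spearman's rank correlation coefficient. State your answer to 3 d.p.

-0.238

Rank attendance: 7, 5, 2, 6, 4, 3, 8, 1
Rank mark: 4, 1, 8, 3, 2, 5, 7, 6
d = rank(attendance) − rank(mark): 3, 4, -6, 3, 2, -2, 1, -5; Σd² = 104
ρ = 1 − 6Σd² / [n(n²−1)] = 1 − 6×104 / (8×63) = 1 − 624/504 ≈ -0.238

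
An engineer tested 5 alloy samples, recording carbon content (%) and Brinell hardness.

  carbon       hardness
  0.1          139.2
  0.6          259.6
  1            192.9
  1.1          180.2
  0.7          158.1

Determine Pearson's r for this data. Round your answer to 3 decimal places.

n = 5, Σx = 3.5, Σy = 930, Σx² = 3.07, Σy² = 181446.86, Σxy = 671.47
nΣxy − ΣxΣy = 3357.35 − 3255 = 102.35
nΣx² − (Σx)² = 15.35 − 12.25 = 3.1; nΣy² − (Σy)² = 907234.3 − 864900 = 42334.3
r = 102.35 / √(3.1 × 42334.3) = 102.35 / 362.2656 ≈ 0.283

0.283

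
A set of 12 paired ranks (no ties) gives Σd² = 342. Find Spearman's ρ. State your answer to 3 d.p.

ρ = 1 − 6Σd² / [n(n²−1)] = 1 − 6×342 / (12×143)
  = 1 − 2052/1716 = 1 − 1.1958 ≈ -0.196

-0.196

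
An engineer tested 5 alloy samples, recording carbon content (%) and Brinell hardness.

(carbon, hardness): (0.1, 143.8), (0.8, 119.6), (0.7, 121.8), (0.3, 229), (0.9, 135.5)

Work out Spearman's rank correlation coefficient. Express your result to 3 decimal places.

-0.600

Rank carbon: 1, 4, 3, 2, 5
Rank hardness: 4, 1, 2, 5, 3
d = rank(carbon) − rank(hardness): -3, 3, 1, -3, 2; Σd² = 32
ρ = 1 − 6Σd² / [n(n²−1)] = 1 − 6×32 / (5×24) = 1 − 192/120 ≈ -0.600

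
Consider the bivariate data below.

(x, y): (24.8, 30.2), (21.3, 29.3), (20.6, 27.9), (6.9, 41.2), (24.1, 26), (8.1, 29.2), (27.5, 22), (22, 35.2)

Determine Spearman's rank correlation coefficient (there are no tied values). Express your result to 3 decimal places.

Rank x: 7, 4, 3, 1, 6, 2, 8, 5
Rank y: 6, 5, 3, 8, 2, 4, 1, 7
d = rank(x) − rank(y): 1, -1, 0, -7, 4, -2, 7, -2; Σd² = 124
ρ = 1 − 6Σd² / [n(n²−1)] = 1 − 6×124 / (8×63) = 1 − 744/504 ≈ -0.476

-0.476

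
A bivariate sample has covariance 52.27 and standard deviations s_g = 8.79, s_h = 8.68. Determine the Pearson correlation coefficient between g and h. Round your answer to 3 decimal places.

r = Cov(g,h) / (s_g · s_h) = 52.27 / (8.79 × 8.68)
  = 52.27 / 76.2972 ≈ 0.685

0.685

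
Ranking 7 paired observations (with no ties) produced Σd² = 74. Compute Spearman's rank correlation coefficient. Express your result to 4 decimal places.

-0.3214

ρ = 1 − 6Σd² / [n(n²−1)] = 1 − 6×74 / (7×48)
  = 1 − 444/336 = 1 − 1.32143 ≈ -0.3214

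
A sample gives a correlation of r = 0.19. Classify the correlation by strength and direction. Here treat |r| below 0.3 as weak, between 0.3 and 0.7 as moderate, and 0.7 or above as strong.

r = 0.19 > 0 so the relationship is positive.
|r| = 0.19, which falls in the weak range.

weak positive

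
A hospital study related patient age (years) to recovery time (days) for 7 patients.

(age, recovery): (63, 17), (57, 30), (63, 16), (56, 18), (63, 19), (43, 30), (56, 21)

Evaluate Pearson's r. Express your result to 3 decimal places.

-0.744

n = 7, Σx = 401, Σy = 151, Σx² = 23277, Σy² = 3471, Σxy = 8460
nΣxy − ΣxΣy = 59220 − 60551 = -1331
nΣx² − (Σx)² = 162939 − 160801 = 2138; nΣy² − (Σy)² = 24297 − 22801 = 1496
r = -1331 / √(2138 × 1496) = -1331 / 1788.4205 ≈ -0.744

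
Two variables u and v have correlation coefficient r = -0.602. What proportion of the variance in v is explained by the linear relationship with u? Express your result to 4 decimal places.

0.3624

r² = (-0.602)² = 0.3624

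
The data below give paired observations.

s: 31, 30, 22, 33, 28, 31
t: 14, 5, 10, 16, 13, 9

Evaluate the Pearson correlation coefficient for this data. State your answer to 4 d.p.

0.2712

n = 6, Σs = 175, Σt = 67, Σs² = 5179, Σt² = 827, Σst = 1975
nΣst − ΣsΣt = 11850 − 11725 = 125
nΣs² − (Σs)² = 31074 − 30625 = 449; nΣt² − (Σt)² = 4962 − 4489 = 473
r = 125 / √(449 × 473) = 125 / 460.8438 ≈ 0.2712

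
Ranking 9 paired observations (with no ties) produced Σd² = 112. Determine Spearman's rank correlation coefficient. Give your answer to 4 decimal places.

ρ = 1 − 6Σd² / [n(n²−1)] = 1 − 6×112 / (9×80)
  = 1 − 672/720 = 1 − 0.93333 ≈ 0.0667

0.0667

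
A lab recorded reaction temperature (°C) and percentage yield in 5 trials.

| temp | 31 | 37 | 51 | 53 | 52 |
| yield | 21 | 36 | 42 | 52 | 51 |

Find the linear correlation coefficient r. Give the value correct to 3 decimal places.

0.941

n = 5, Σx = 224, Σy = 202, Σx² = 10444, Σy² = 8806, Σxy = 9533
nΣxy − ΣxΣy = 47665 − 45248 = 2417
nΣx² − (Σx)² = 52220 − 50176 = 2044; nΣy² − (Σy)² = 44030 − 40804 = 3226
r = 2417 / √(2044 × 3226) = 2417 / 2567.8676 ≈ 0.941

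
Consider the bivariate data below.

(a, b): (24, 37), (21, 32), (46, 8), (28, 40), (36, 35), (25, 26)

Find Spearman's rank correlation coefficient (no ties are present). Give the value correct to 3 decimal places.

Rank a: 2, 1, 6, 4, 5, 3
Rank b: 5, 3, 1, 6, 4, 2
d = rank(a) − rank(b): -3, -2, 5, -2, 1, 1; Σd² = 44
ρ = 1 − 6Σd² / [n(n²−1)] = 1 − 6×44 / (6×35) = 1 − 264/210 ≈ -0.257

-0.257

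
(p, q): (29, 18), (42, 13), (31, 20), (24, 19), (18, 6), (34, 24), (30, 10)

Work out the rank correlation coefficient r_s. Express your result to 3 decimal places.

Rank p: 3, 7, 5, 2, 1, 6, 4
Rank q: 4, 3, 6, 5, 1, 7, 2
d = rank(p) − rank(q): -1, 4, -1, -3, 0, -1, 2; Σd² = 32
ρ = 1 − 6Σd² / [n(n²−1)] = 1 − 6×32 / (7×48) = 1 − 192/336 ≈ 0.429

0.429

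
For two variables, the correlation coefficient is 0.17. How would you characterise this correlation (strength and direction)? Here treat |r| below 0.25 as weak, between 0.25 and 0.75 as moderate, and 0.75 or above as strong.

weak positive

r = 0.17 > 0 so the relationship is positive.
|r| = 0.17, which falls in the weak range.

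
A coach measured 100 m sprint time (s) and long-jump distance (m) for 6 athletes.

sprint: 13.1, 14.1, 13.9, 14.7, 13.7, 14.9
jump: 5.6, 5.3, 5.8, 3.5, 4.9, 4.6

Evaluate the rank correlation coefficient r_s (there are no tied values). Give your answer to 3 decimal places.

-0.657

Rank sprint: 1, 4, 3, 5, 2, 6
Rank jump: 5, 4, 6, 1, 3, 2
d = rank(sprint) − rank(jump): -4, 0, -3, 4, -1, 4; Σd² = 58
ρ = 1 − 6Σd² / [n(n²−1)] = 1 − 6×58 / (6×35) = 1 − 348/210 ≈ -0.657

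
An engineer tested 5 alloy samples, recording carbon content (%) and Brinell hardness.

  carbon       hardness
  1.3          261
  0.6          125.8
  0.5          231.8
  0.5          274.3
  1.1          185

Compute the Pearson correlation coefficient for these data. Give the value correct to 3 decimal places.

0.099

n = 5, Σx = 4, Σy = 1077.9, Σx² = 3.76, Σy² = 247143.37, Σxy = 871.33
nΣxy − ΣxΣy = 4356.65 − 4311.6 = 45.05
nΣx² − (Σx)² = 18.8 − 16 = 2.8; nΣy² − (Σy)² = 1235716.85 − 1161868.41 = 73848.44
r = 45.05 / √(2.8 × 73848.44) = 45.05 / 454.7259 ≈ 0.099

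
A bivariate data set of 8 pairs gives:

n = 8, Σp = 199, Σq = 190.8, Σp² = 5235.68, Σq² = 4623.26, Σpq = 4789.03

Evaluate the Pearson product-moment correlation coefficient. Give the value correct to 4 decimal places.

0.2976

r = (nΣpq − ΣpΣq) / √[(nΣp² − (Σp)²)(nΣq² − (Σq)²)]
Numerator: 8×4789.03 − 199×190.8 = 343.04
Denominator: √[(41885.44 − 39601)(36986.08 − 36404.64)] = √[2284.44 × 581.44] = 1152.5037
r = 343.04 / 1152.5037 ≈ 0.2976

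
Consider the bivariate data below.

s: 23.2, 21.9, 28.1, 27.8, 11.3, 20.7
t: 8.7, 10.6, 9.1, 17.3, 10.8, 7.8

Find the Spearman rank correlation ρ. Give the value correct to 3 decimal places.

Rank s: 4, 3, 6, 5, 1, 2
Rank t: 2, 4, 3, 6, 5, 1
d = rank(s) − rank(t): 2, -1, 3, -1, -4, 1; Σd² = 32
ρ = 1 − 6Σd² / [n(n²−1)] = 1 − 6×32 / (6×35) = 1 − 192/210 ≈ 0.086

0.086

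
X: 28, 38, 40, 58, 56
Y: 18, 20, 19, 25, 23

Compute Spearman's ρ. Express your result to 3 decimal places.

Rank X: 1, 2, 3, 5, 4
Rank Y: 1, 3, 2, 5, 4
d = rank(X) − rank(Y): 0, -1, 1, 0, 0; Σd² = 2
ρ = 1 − 6Σd² / [n(n²−1)] = 1 − 6×2 / (5×24) = 1 − 12/120 ≈ 0.900

0.900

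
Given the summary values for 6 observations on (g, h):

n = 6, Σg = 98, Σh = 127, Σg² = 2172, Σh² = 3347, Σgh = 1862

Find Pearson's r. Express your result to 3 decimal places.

-0.346

r = (nΣgh − ΣgΣh) / √[(nΣg² − (Σg)²)(nΣh² − (Σh)²)]
Numerator: 6×1862 − 98×127 = -1274
Denominator: √[(13032 − 9604)(20082 − 16129)] = √[3428 × 3953] = 3681.1525
r = -1274 / 3681.1525 ≈ -0.346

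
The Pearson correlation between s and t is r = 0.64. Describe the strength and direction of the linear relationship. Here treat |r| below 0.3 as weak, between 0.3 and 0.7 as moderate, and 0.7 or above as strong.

moderate positive

r = 0.64 > 0 so the relationship is positive.
|r| = 0.64, which falls in the moderate range.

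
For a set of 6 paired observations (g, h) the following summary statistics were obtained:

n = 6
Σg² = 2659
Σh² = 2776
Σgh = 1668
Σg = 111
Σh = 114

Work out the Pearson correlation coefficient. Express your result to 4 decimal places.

-0.7256

r = (nΣgh − ΣgΣh) / √[(nΣg² − (Σg)²)(nΣh² − (Σh)²)]
Numerator: 6×1668 − 111×114 = -2646
Denominator: √[(15954 − 12321)(16656 − 12996)] = √[3633 × 3660] = 3646.4750
r = -2646 / 3646.4750 ≈ -0.7256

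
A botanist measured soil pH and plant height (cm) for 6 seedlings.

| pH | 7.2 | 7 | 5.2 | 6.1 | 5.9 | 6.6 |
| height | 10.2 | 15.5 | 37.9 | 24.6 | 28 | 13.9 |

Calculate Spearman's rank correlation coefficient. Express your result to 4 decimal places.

-0.9429

Rank pH: 6, 5, 1, 3, 2, 4
Rank height: 1, 3, 6, 4, 5, 2
d = rank(pH) − rank(height): 5, 2, -5, -1, -3, 2; Σd² = 68
ρ = 1 − 6Σd² / [n(n²−1)] = 1 − 6×68 / (6×35) = 1 − 408/210 ≈ -0.9429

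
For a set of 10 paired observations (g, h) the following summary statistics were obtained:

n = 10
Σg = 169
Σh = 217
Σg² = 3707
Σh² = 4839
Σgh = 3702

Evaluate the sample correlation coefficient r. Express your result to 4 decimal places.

0.1043

r = (nΣgh − ΣgΣh) / √[(nΣg² − (Σg)²)(nΣh² − (Σh)²)]
Numerator: 10×3702 − 169×217 = 347
Denominator: √[(37070 − 28561)(48390 − 47089)] = √[8509 × 1301] = 3327.1924
r = 347 / 3327.1924 ≈ 0.1043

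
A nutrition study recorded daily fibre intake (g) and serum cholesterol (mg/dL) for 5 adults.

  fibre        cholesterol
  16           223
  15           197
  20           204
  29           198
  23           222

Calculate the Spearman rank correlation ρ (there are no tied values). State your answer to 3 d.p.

0.100

Rank fibre: 2, 1, 3, 5, 4
Rank cholesterol: 5, 1, 3, 2, 4
d = rank(fibre) − rank(cholesterol): -3, 0, 0, 3, 0; Σd² = 18
ρ = 1 − 6Σd² / [n(n²−1)] = 1 − 6×18 / (5×24) = 1 − 108/120 ≈ 0.100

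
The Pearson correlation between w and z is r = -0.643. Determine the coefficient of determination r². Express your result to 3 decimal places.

0.413

r² = (-0.643)² = 0.413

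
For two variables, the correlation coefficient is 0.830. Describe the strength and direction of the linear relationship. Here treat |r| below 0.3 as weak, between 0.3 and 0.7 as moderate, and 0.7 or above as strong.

strong positive

r = 0.830 > 0 so the relationship is positive.
|r| = 0.830, which falls in the strong range.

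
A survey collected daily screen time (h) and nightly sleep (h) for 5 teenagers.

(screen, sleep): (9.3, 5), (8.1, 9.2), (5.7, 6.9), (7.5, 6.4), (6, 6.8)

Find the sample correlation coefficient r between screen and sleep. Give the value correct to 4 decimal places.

-0.2131

n = 5, Σx = 36.6, Σy = 34.3, Σx² = 276.84, Σy² = 244.45, Σxy = 249.15
nΣxy − ΣxΣy = 1245.75 − 1255.38 = -9.63
nΣx² − (Σx)² = 1384.2 − 1339.56 = 44.64; nΣy² − (Σy)² = 1222.25 − 1176.49 = 45.76
r = -9.63 / √(44.64 × 45.76) = -9.63 / 45.1965 ≈ -0.2131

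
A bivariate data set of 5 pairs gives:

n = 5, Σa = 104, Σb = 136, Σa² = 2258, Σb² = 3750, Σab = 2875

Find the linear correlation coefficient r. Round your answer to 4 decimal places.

0.6657

r = (nΣab − ΣaΣb) / √[(nΣa² − (Σa)²)(nΣb² − (Σb)²)]
Numerator: 5×2875 − 104×136 = 231
Denominator: √[(11290 − 10816)(18750 − 18496)] = √[474 × 254] = 346.9813
r = 231 / 346.9813 ≈ 0.6657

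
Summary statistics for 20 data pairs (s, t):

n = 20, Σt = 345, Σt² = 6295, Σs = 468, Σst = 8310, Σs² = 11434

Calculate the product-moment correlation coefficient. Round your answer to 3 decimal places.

r = (nΣst − ΣsΣt) / √[(nΣs² − (Σs)²)(nΣt² − (Σt)²)]
Numerator: 20×8310 − 468×345 = 4740
Denominator: √[(228680 − 219024)(125900 − 119025)] = √[9656 × 6875] = 8147.6991
r = 4740 / 8147.6991 ≈ 0.582

0.582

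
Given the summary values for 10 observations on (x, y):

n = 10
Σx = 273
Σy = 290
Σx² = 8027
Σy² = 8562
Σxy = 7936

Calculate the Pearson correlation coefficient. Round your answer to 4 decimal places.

r = (nΣxy − ΣxΣy) / √[(nΣx² − (Σx)²)(nΣy² − (Σy)²)]
Numerator: 10×7936 − 273×290 = 190
Denominator: √[(80270 − 74529)(85620 − 84100)] = √[5741 × 1520] = 2954.0345
r = 190 / 2954.0345 ≈ 0.0643

0.0643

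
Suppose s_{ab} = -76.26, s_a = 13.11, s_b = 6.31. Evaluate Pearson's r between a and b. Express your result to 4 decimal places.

r = Cov(a,b) / (s_a · s_b) = -76.26 / (13.11 × 6.31)
  = -76.26 / 82.7241 ≈ -0.9219

-0.9219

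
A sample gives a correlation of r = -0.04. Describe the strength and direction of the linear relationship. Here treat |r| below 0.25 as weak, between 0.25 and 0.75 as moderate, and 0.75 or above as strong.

weak negative

r = -0.04 < 0 so the relationship is negative.
|r| = 0.04, which falls in the weak range.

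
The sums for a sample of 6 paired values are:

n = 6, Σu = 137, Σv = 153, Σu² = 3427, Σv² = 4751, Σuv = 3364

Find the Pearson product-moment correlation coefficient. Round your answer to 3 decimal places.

-0.257

r = (nΣuv − ΣuΣv) / √[(nΣu² − (Σu)²)(nΣv² − (Σv)²)]
Numerator: 6×3364 − 137×153 = -777
Denominator: √[(20562 − 18769)(28506 − 23409)] = √[1793 × 5097] = 3023.0648
r = -777 / 3023.0648 ≈ -0.257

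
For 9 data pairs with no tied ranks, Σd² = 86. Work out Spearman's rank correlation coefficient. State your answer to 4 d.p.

0.2833

ρ = 1 − 6Σd² / [n(n²−1)] = 1 − 6×86 / (9×80)
  = 1 − 516/720 = 1 − 0.71667 ≈ 0.2833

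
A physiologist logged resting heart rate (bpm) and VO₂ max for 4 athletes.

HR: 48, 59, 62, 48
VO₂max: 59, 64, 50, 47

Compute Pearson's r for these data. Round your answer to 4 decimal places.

0.1677

n = 4, Σx = 217, Σy = 220, Σx² = 11933, Σy² = 12286, Σxy = 11964
nΣxy − ΣxΣy = 47856 − 47740 = 116
nΣx² − (Σx)² = 47732 − 47089 = 643; nΣy² − (Σy)² = 49144 − 48400 = 744
r = 116 / √(643 × 744) = 116 / 691.6589 ≈ 0.1677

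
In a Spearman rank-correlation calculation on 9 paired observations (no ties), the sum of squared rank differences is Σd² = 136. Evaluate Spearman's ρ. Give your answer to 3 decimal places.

ρ = 1 − 6Σd² / [n(n²−1)] = 1 − 6×136 / (9×80)
  = 1 − 816/720 = 1 − 1.1333 ≈ -0.133

-0.133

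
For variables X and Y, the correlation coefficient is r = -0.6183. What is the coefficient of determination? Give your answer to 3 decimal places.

0.382

r² = (-0.6183)² = 0.382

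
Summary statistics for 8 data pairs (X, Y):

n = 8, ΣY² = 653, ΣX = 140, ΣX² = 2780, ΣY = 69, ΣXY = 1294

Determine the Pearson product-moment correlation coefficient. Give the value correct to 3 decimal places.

0.626

r = (nΣXY − ΣXΣY) / √[(nΣX² − (ΣX)²)(nΣY² − (ΣY)²)]
Numerator: 8×1294 − 140×69 = 692
Denominator: √[(22240 − 19600)(5224 − 4761)] = √[2640 × 463] = 1105.5858
r = 692 / 1105.5858 ≈ 0.626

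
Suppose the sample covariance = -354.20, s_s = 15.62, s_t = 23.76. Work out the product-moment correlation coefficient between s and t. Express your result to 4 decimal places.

r = Cov(s,t) / (s_s · s_t) = -354.20 / (15.62 × 23.76)
  = -354.20 / 371.1312 ≈ -0.9544

-0.9544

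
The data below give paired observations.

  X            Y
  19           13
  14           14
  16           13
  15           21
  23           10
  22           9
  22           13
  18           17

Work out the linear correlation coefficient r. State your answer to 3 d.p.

n = 8, ΣX = 149, ΣY = 110, ΣX² = 2859, ΣY² = 1614, ΣXY = 1986
nΣXY − ΣXΣY = 15888 − 16390 = -502
nΣX² − (ΣX)² = 22872 − 22201 = 671; nΣY² − (ΣY)² = 12912 − 12100 = 812
r = -502 / √(671 × 812) = -502 / 738.1409 ≈ -0.680

-0.680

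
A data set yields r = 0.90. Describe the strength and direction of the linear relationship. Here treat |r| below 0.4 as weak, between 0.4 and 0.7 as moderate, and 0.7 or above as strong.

strong positive

r = 0.90 > 0 so the relationship is positive.
|r| = 0.90, which falls in the strong range.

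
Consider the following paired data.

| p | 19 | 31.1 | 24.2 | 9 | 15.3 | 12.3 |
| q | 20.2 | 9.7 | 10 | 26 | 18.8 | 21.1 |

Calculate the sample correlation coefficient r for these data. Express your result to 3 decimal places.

-0.935

n = 6, Σp = 110.9, Σq = 105.8, Σp² = 2380.23, Σq² = 2076.78, Σpq = 1708.64
nΣpq − ΣpΣq = 10251.84 − 11733.22 = -1481.38
nΣp² − (Σp)² = 14281.38 − 12298.81 = 1982.57; nΣq² − (Σq)² = 12460.68 − 11193.64 = 1267.04
r = -1481.38 / √(1982.57 × 1267.04) = -1481.38 / 1584.9276 ≈ -0.935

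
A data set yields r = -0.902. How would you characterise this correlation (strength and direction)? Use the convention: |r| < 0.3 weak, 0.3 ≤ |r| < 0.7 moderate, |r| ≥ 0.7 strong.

r = -0.902 < 0 so the relationship is negative.
|r| = 0.902, which falls in the strong range.

strong negative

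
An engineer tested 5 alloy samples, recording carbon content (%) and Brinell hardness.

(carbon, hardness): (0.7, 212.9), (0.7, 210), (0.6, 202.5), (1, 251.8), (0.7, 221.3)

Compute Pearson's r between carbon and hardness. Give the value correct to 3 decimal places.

n = 5, Σx = 3.7, Σy = 1098.5, Σx² = 2.83, Σy² = 242809.59, Σxy = 824.24
nΣxy − ΣxΣy = 4121.2 − 4064.45 = 56.75
nΣx² − (Σx)² = 14.15 − 13.69 = 0.46; nΣy² − (Σy)² = 1214047.95 − 1206702.25 = 7345.7
r = 56.75 / √(0.46 × 7345.7) = 56.75 / 58.1294 ≈ 0.976

0.976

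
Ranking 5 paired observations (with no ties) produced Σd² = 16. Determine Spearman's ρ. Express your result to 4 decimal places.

0.2000

ρ = 1 − 6Σd² / [n(n²−1)] = 1 − 6×16 / (5×24)
  = 1 − 96/120 = 1 − 0.80000 ≈ 0.2000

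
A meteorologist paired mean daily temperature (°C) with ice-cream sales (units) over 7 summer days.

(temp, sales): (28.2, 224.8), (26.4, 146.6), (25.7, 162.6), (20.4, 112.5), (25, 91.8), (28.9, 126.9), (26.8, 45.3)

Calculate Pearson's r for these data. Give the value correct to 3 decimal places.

0.280

n = 7, Σx = 181.4, Σy = 910.5, Σx² = 4747.3, Σy² = 137704.55, Σxy = 23859.87
nΣxy − ΣxΣy = 167019.09 − 165164.7 = 1854.39
nΣx² − (Σx)² = 33231.1 − 32905.96 = 325.14; nΣy² − (Σy)² = 963931.85 − 829010.25 = 134921.6
r = 1854.39 / √(325.14 × 134921.6) = 1854.39 / 6623.3231 ≈ 0.280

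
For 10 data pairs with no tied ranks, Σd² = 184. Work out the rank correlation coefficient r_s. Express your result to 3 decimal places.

-0.115

ρ = 1 − 6Σd² / [n(n²−1)] = 1 − 6×184 / (10×99)
  = 1 − 1104/990 = 1 − 1.1152 ≈ -0.115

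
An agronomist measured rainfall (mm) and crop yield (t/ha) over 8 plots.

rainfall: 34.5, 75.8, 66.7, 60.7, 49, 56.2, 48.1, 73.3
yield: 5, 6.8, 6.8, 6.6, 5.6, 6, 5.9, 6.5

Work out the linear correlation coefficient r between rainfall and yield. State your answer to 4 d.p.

0.9321

n = 8, Σx = 464.3, Σy = 49.2, Σx² = 28315.21, Σy² = 305.46, Σxy = 2913.96
nΣxy − ΣxΣy = 23311.68 − 22843.56 = 468.12
nΣx² − (Σx)² = 226521.68 − 215574.49 = 10947.19; nΣy² − (Σy)² = 2443.68 − 2420.64 = 23.04
r = 468.12 / √(10947.19 × 23.04) = 468.12 / 502.2183 ≈ 0.9321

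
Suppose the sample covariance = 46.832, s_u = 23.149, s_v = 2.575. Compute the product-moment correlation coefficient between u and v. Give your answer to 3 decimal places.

0.786

r = Cov(u,v) / (s_u · s_v) = 46.832 / (23.149 × 2.575)
  = 46.832 / 59.6087 ≈ 0.786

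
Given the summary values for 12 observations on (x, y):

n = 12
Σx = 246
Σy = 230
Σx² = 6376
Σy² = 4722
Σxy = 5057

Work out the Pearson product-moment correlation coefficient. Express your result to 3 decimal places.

r = (nΣxy − ΣxΣy) / √[(nΣx² − (Σx)²)(nΣy² − (Σy)²)]
Numerator: 12×5057 − 246×230 = 4104
Denominator: √[(76512 − 60516)(56664 − 52900)] = √[15996 × 3764] = 7759.4422
r = 4104 / 7759.4422 ≈ 0.529

0.529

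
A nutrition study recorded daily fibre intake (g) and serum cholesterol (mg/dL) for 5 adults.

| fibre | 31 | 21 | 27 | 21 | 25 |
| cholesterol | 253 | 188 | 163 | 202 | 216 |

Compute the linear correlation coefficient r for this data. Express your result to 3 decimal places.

n = 5, Σx = 125, Σy = 1022, Σx² = 3197, Σy² = 213382, Σxy = 25834
nΣxy − ΣxΣy = 129170 − 127750 = 1420
nΣx² − (Σx)² = 15985 − 15625 = 360; nΣy² − (Σy)² = 1066910 − 1044484 = 22426
r = 1420 / √(360 × 22426) = 1420 / 2841.3659 ≈ 0.500

0.500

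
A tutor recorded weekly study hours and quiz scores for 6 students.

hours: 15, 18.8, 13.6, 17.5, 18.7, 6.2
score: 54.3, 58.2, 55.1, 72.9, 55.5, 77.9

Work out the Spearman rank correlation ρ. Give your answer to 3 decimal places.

-0.086

Rank hours: 3, 6, 2, 4, 5, 1
Rank score: 1, 4, 2, 5, 3, 6
d = rank(hours) − rank(score): 2, 2, 0, -1, 2, -5; Σd² = 38
ρ = 1 − 6Σd² / [n(n²−1)] = 1 − 6×38 / (6×35) = 1 − 228/210 ≈ -0.086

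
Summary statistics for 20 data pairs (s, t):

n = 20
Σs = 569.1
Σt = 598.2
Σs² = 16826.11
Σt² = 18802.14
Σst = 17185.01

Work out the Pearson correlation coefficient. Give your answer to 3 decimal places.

0.215

r = (nΣst − ΣsΣt) / √[(nΣs² − (Σs)²)(nΣt² − (Σt)²)]
Numerator: 20×17185.01 − 569.1×598.2 = 3264.58
Denominator: √[(336522.2 − 323874.81)(376042.8 − 357843.24)] = √[12647.39 × 18199.56] = 15171.5831
r = 3264.58 / 15171.5831 ≈ 0.215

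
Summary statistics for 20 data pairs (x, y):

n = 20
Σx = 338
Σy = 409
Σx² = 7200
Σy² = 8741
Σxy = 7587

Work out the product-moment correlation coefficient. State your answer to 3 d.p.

0.901

r = (nΣxy − ΣxΣy) / √[(nΣx² − (Σx)²)(nΣy² − (Σy)²)]
Numerator: 20×7587 − 338×409 = 13498
Denominator: √[(144000 − 114244)(174820 − 167281)] = √[29756 × 7539] = 14977.6662
r = 13498 / 14977.6662 ≈ 0.901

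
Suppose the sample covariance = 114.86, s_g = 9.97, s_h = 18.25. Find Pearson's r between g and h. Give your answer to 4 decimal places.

r = Cov(g,h) / (s_g · s_h) = 114.86 / (9.97 × 18.25)
  = 114.86 / 181.9525 ≈ 0.6313

0.6313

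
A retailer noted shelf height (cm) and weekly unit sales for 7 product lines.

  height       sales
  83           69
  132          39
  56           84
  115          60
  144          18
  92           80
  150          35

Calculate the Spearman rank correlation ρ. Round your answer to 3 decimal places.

Rank height: 2, 5, 1, 4, 6, 3, 7
Rank sales: 5, 3, 7, 4, 1, 6, 2
d = rank(height) − rank(sales): -3, 2, -6, 0, 5, -3, 5; Σd² = 108
ρ = 1 − 6Σd² / [n(n²−1)] = 1 − 6×108 / (7×48) = 1 − 648/336 ≈ -0.929

-0.929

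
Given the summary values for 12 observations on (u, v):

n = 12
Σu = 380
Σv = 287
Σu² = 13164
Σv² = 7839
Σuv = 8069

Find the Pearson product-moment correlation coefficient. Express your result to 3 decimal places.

-0.971

r = (nΣuv − ΣuΣv) / √[(nΣu² − (Σu)²)(nΣv² − (Σv)²)]
Numerator: 12×8069 − 380×287 = -12232
Denominator: √[(157968 − 144400)(94068 − 82369)] = √[13568 × 11699] = 12598.8901
r = -12232 / 12598.8901 ≈ -0.971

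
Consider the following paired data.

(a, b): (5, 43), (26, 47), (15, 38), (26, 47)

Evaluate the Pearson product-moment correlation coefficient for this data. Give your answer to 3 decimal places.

0.610

n = 4, Σa = 72, Σb = 175, Σa² = 1602, Σb² = 7711, Σab = 3229
nΣab − ΣaΣb = 12916 − 12600 = 316
nΣa² − (Σa)² = 6408 − 5184 = 1224; nΣb² − (Σb)² = 30844 − 30625 = 219
r = 316 / √(1224 × 219) = 316 / 517.7412 ≈ 0.610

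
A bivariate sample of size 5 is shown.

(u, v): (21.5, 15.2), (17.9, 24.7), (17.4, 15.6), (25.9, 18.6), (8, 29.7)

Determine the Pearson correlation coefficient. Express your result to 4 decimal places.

n = 5, Σu = 90.7, Σv = 103.8, Σu² = 1820.23, Σv² = 2312.54, Σuv = 1759.71
nΣuv − ΣuΣv = 8798.55 − 9414.66 = -616.11
nΣu² − (Σu)² = 9101.15 − 8226.49 = 874.66; nΣv² − (Σv)² = 11562.7 − 10774.44 = 788.26
r = -616.11 / √(874.66 × 788.26) = -616.11 / 830.3370 ≈ -0.7420

-0.7420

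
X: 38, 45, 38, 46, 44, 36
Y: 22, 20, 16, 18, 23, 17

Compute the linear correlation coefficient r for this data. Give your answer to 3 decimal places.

0.342

n = 6, ΣX = 247, ΣY = 116, ΣX² = 10261, ΣY² = 2282, ΣXY = 4796
nΣXY − ΣXΣY = 28776 − 28652 = 124
nΣX² − (ΣX)² = 61566 − 61009 = 557; nΣY² − (ΣY)² = 13692 − 13456 = 236
r = 124 / √(557 × 236) = 124 / 362.5631 ≈ 0.342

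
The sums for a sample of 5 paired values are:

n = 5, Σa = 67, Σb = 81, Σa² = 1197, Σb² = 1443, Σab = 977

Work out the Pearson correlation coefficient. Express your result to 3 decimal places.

-0.548

r = (nΣab − ΣaΣb) / √[(nΣa² − (Σa)²)(nΣb² − (Σb)²)]
Numerator: 5×977 − 67×81 = -542
Denominator: √[(5985 − 4489)(7215 − 6561)] = √[1496 × 654] = 989.1330
r = -542 / 989.1330 ≈ -0.548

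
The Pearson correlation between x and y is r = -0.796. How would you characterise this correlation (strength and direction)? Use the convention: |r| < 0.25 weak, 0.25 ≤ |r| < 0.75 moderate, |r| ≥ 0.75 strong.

strong negative

r = -0.796 < 0 so the relationship is negative.
|r| = 0.796, which falls in the strong range.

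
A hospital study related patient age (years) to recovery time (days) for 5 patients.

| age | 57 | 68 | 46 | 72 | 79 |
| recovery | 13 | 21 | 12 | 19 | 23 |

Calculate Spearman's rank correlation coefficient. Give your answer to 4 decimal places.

0.9000

Rank age: 2, 3, 1, 4, 5
Rank recovery: 2, 4, 1, 3, 5
d = rank(age) − rank(recovery): 0, -1, 0, 1, 0; Σd² = 2
ρ = 1 − 6Σd² / [n(n²−1)] = 1 − 6×2 / (5×24) = 1 − 12/120 ≈ 0.9000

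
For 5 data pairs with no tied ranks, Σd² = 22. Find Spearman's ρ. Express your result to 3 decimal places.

ρ = 1 − 6Σd² / [n(n²−1)] = 1 − 6×22 / (5×24)
  = 1 − 132/120 = 1 − 1.1000 ≈ -0.100

-0.100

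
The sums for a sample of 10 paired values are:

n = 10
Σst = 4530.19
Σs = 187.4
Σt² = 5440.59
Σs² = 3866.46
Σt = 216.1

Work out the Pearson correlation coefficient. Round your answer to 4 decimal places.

0.9191

r = (nΣst − ΣsΣt) / √[(nΣs² − (Σs)²)(nΣt² − (Σt)²)]
Numerator: 10×4530.19 − 187.4×216.1 = 4804.76
Denominator: √[(38664.6 − 35118.76)(54405.9 − 46699.21)] = √[3545.84 × 7706.69] = 5227.4936
r = 4804.76 / 5227.4936 ≈ 0.9191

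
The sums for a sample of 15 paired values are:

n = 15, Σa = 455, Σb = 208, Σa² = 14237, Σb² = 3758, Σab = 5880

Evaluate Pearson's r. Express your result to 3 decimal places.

-0.696

r = (nΣab − ΣaΣb) / √[(nΣa² − (Σa)²)(nΣb² − (Σb)²)]
Numerator: 15×5880 − 455×208 = -6440
Denominator: √[(213555 − 207025)(56370 − 43264)] = √[6530 × 13106] = 9251.0637
r = -6440 / 9251.0637 ≈ -0.696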